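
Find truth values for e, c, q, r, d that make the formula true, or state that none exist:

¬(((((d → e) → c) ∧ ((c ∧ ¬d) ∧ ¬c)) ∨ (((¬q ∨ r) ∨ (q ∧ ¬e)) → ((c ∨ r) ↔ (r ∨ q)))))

e=T, c=T, q=F, r=F, d=T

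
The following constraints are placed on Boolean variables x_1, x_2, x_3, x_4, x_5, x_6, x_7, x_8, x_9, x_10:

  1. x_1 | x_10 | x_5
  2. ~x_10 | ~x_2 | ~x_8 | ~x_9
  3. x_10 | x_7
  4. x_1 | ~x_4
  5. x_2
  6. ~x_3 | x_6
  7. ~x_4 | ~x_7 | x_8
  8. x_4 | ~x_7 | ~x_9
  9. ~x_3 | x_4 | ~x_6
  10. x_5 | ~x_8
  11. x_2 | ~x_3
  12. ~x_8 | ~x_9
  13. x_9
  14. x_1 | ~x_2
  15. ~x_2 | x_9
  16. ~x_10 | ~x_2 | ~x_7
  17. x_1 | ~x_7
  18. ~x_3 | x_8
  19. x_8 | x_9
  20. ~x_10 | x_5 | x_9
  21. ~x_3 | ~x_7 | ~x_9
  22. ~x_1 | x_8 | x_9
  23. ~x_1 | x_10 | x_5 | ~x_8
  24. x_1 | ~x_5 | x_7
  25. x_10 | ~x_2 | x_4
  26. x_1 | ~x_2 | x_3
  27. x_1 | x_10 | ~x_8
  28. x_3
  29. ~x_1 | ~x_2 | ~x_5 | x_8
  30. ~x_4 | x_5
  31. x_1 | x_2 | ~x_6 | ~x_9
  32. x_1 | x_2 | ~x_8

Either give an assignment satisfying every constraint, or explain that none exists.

Case x_2 = True:
  (x_9) forces x_9 = True.
  (~x_8 | ~x_9) forces x_8 = False.
  (x_1 | ~x_2) forces x_1 = True.
  (~x_3 | x_8) forces x_3 = False.
  Clause (x_3) is falsified — contradiction.
Case x_2 = False:
  Clause (x_2) is falsified — contradiction.
Both cases fail, so the formula is unsatisfiable.

No satisfying assignment exists.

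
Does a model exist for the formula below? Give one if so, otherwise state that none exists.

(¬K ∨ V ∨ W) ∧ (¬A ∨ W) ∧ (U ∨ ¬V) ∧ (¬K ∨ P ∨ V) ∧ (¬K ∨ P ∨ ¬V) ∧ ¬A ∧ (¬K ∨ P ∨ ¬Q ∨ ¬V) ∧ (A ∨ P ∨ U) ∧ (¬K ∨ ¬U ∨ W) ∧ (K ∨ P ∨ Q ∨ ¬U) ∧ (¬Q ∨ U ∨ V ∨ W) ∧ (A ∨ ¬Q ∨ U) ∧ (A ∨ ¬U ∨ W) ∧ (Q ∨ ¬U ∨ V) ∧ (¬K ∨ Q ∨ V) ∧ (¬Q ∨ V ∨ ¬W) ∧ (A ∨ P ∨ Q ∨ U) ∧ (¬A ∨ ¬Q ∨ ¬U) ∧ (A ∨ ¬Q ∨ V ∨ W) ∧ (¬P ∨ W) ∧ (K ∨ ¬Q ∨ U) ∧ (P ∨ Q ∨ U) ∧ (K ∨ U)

A=F, P=T, U=T, K=T, W=T, Q=F, V=T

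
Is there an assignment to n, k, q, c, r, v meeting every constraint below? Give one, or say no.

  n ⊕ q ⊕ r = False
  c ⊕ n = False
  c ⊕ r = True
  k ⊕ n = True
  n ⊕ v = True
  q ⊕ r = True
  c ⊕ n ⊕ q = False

Unsatisfiable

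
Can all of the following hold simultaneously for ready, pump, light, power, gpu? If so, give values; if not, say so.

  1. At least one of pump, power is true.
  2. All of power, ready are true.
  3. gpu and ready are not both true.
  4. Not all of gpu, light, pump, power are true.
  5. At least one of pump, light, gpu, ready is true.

ready: True, pump: True, light: False, power: True, gpu: False

  (1) {pump, power}: 2 true — at least one ✓
  (2) {power, ready}: all 2 true ✓
  (3) gpu=F, ready=T — not both ✓
  (4) {gpu, light, pump, power}: 2/4 true — not all ✓
  (5) {pump, light, gpu, ready}: 2 true — at least one ✓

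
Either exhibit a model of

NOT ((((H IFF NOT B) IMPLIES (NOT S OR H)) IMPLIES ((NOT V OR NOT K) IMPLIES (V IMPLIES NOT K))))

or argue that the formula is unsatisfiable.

The formula is unsatisfiable.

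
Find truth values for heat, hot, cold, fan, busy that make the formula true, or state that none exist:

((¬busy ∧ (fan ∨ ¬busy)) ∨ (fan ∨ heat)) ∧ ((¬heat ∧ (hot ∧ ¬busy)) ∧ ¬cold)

heat: False, hot: True, cold: False, fan: True, busy: False

  (¬busy ∧ (fan ∨ ¬busy)) ∨ (fan ∨ heat) = True
    ¬busy ∧ (fan ∨ ¬busy) = True
      ¬busy = True
      fan ∨ ¬busy = True
        ¬busy = True
    fan ∨ heat = True
  (¬heat ∧ (hot ∧ ¬busy)) ∧ ¬cold = True
    ¬heat ∧ (hot ∧ ¬busy) = True
      ¬heat = True
      hot ∧ ¬busy = True
        ¬busy = True
    ¬cold = True
Both conjuncts True, so the formula holds.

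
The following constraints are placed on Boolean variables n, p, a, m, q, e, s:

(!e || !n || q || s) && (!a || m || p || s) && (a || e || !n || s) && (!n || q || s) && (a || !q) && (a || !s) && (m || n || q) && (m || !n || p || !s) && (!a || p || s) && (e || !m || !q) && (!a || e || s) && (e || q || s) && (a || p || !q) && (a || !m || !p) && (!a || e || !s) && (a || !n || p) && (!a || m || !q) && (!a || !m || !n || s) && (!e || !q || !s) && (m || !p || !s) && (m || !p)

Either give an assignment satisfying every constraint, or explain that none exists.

Set n = False.
Set p = False.
Set a = False.
  then (a || !q) forces q = False.
  then (a || !s) forces s = False.
  then (m || n || q) forces m = True.
  then (e || q || s) forces e = True.
All clauses satisfied.

n=F, p=F, a=F, m=T, q=F, e=T, s=F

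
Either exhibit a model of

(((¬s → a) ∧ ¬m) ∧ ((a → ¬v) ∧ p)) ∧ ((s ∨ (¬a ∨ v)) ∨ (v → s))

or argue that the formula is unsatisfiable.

s = True, a = True, p = True, m = False, v = False

  ((¬s → a) ∧ ¬m) ∧ ((a → ¬v) ∧ p) = True
    (¬s → a) ∧ ¬m = True
      ¬s → a = True
        ¬s = False
      ¬m = True
    (a → ¬v) ∧ p = True
      a → ¬v = True
        ¬v = True
  (s ∨ (¬a ∨ v)) ∨ (v → s) = True
    s ∨ (¬a ∨ v) = True
      ¬a ∨ v = False
        ¬a = False
    v → s = True
Both conjuncts True, so the formula holds.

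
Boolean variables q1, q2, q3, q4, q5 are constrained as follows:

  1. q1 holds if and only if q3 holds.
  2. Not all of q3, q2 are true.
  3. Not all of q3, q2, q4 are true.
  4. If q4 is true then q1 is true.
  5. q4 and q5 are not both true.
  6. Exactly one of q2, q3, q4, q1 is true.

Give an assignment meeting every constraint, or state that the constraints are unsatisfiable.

q1: False; q2: True; q3: False; q4: False; q5: False

  (1) q1=F, q3=F — same ✓
  (2) {q3, q2}: 1/2 true — not all ✓
  (3) {q3, q2, q4}: 1/3 true — not all ✓
  (4) q4=F ⇒ q1: vacuous ✓
  (5) q4=F, q5=F — not both ✓
  (6) {q2, q3, q4, q1}: 1 true — exactly one ✓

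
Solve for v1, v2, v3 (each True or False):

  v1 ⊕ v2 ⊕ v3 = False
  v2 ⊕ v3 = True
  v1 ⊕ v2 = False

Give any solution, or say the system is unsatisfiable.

v1 = True, v2 = True, v3 = False

v1 ⊕ v2 ⊕ v3 = T ⊕ T ⊕ F = False ✓
v2 ⊕ v3 = T ⊕ F = True ✓
v1 ⊕ v2 = T ⊕ T = False ✓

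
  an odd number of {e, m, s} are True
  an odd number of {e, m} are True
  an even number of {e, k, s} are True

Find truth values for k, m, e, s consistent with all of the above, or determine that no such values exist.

k: False; m: True; e: False; s: False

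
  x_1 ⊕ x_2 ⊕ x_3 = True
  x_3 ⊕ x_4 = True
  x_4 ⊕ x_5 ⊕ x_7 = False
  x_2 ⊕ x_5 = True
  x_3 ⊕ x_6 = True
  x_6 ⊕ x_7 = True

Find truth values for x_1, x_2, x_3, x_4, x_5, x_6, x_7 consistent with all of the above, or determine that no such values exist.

x_1 = True, x_2 = False, x_3 = False, x_4 = True, x_5 = True, x_6 = True, x_7 = False

x_1 ⊕ x_2 ⊕ x_3 = T ⊕ F ⊕ F = True ✓
x_3 ⊕ x_4 = F ⊕ T = True ✓
x_4 ⊕ x_5 ⊕ x_7 = T ⊕ T ⊕ F = False ✓
x_2 ⊕ x_5 = F ⊕ T = True ✓
x_3 ⊕ x_6 = F ⊕ T = True ✓
x_6 ⊕ x_7 = T ⊕ F = True ✓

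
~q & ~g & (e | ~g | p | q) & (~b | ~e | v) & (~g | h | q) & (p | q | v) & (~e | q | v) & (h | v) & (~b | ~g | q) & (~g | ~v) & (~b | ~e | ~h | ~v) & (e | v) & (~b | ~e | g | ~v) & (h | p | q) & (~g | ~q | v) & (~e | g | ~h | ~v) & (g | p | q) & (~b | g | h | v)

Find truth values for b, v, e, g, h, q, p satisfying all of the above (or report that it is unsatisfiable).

b = True; v = True; e = False; g = False; h = False; q = False; p = True

Unit clause (~q) forces q = False.
Unit clause (~g) forces g = False.
In (g | p | q) only p is left, so p = True.
Set b = True.
Try v = False:
  (~b | ~e | v) forces e = False.
  clause (e | v) is falsified — backtrack.
So v = True.
  then (~b | ~e | g | ~v) forces e = False.
Set h = False.
All clauses satisfied.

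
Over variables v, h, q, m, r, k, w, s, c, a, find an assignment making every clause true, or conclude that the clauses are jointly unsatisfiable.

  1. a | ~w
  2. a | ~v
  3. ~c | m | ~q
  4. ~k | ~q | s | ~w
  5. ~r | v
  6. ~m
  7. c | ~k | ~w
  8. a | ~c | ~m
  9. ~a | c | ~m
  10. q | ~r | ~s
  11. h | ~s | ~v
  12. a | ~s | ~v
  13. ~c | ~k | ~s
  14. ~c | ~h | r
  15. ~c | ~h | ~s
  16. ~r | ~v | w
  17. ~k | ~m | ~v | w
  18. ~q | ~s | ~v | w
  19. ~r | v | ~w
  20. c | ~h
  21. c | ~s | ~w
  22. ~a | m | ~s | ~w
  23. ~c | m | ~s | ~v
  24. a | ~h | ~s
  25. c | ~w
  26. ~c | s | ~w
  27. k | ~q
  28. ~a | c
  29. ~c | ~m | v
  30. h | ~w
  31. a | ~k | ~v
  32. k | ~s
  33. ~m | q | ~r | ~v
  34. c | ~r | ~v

Unit clause (~m) forces m = False.
Set v = False.
  then (~r | v) forces r = False.
Try h = True:
  (~c | ~h | r) forces c = False.
  clause (c | ~h) is falsified — backtrack.
So h = False.
  then (h | ~w) forces w = False.
Set q = False.
Set k = False.
  then (k | ~s) forces s = False.
Set c = True.
Set a = False.
All clauses satisfied.

v = False, h = False, q = False, m = False, r = False, k = False, w = False, s = False, c = True, a = False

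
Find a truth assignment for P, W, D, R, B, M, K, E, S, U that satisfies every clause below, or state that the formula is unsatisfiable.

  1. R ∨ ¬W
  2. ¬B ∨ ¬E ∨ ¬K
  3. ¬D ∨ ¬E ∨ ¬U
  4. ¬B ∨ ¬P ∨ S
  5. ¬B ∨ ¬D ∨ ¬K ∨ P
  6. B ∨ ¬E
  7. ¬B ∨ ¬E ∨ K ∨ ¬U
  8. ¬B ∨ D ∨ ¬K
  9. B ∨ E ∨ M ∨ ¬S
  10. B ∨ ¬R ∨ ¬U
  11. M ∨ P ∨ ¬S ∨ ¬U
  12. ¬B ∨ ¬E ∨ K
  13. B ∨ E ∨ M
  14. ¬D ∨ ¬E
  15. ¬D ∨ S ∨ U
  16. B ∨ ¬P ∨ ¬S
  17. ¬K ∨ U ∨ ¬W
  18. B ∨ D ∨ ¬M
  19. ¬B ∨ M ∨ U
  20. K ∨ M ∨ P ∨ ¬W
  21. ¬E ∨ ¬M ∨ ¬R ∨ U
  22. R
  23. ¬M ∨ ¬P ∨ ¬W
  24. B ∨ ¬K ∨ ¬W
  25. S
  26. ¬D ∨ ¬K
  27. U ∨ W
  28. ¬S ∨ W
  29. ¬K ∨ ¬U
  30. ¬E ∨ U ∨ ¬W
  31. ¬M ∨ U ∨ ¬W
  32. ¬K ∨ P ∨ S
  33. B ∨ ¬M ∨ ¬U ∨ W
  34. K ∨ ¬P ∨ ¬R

Unit clause (R) forces R = True.
Unit clause (S) forces S = True.
In (¬S ∨ W) only W is left, so W = True.
Try P = True:
  (B ∨ ¬P ∨ ¬S) forces B = True.
  (¬M ∨ ¬P ∨ ¬W) forces M = False.
  (¬B ∨ M ∨ U) forces U = True.
  (¬K ∨ ¬U) forces K = False.
  clause (K ∨ ¬P ∨ ¬R) is falsified — backtrack.
So P = False.
Set D = False.
Try B = False:
  (B ∨ ¬E) forces E = False.
  (B ∨ E ∨ M ∨ ¬S) forces M = True.
  clause (B ∨ D ∨ ¬M) is falsified — backtrack.
So B = True.
  then (¬B ∨ D ∨ ¬K) forces K = False.
  then (¬B ∨ ¬E ∨ K) forces E = False.
  then (K ∨ M ∨ P ∨ ¬W) forces M = True.
  then (¬M ∨ U ∨ ¬W) forces U = True.
All clauses satisfied.

P = False; W = True; D = False; R = True; B = True; M = True; K = False; E = False; S = True; U = True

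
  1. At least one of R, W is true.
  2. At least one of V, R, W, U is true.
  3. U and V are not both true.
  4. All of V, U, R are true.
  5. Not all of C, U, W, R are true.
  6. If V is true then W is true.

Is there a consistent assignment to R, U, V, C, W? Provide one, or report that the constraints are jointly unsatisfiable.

UNSATISFIABLE

Case U = True:
  (3) with U=T forces V = False.
  Constraint (4) is violated (V=F) — contradiction.
Case U = False:
  Constraint (4) is violated (U=F) — contradiction.
Both cases fail — unsatisfiable.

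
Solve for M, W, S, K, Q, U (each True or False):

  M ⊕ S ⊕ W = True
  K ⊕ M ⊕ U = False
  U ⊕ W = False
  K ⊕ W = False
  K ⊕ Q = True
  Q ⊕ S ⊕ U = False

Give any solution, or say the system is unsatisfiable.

M = False, W = False, S = True, K = False, Q = True, U = False

M ⊕ S ⊕ W = F ⊕ T ⊕ F = True ✓
K ⊕ M ⊕ U = F ⊕ F ⊕ F = False ✓
U ⊕ W = F ⊕ F = False ✓
K ⊕ W = F ⊕ F = False ✓
K ⊕ Q = F ⊕ T = True ✓
Q ⊕ S ⊕ U = T ⊕ T ⊕ F = False ✓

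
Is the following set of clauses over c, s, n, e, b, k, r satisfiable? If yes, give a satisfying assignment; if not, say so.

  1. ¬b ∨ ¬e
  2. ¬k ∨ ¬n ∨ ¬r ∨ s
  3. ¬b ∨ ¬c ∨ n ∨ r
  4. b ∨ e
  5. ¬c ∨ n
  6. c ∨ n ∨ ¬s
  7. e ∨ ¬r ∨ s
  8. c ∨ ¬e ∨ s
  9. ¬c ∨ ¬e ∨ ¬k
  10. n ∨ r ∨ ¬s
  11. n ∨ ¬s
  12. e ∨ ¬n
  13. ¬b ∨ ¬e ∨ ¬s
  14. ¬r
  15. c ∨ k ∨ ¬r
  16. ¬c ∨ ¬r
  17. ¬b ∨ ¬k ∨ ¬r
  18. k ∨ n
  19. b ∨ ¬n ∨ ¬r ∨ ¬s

c = False, s = True, n = True, e = True, b = False, k = False, r = False

Unit clause (¬r) forces r = False.
Set c = False.
Set s = True.
  then (c ∨ n ∨ ¬s) forces n = True.
  then (e ∨ ¬n) forces e = True.
  then (¬b ∨ ¬e ∨ ¬s) forces b = False.
Set k = False.
All clauses satisfied.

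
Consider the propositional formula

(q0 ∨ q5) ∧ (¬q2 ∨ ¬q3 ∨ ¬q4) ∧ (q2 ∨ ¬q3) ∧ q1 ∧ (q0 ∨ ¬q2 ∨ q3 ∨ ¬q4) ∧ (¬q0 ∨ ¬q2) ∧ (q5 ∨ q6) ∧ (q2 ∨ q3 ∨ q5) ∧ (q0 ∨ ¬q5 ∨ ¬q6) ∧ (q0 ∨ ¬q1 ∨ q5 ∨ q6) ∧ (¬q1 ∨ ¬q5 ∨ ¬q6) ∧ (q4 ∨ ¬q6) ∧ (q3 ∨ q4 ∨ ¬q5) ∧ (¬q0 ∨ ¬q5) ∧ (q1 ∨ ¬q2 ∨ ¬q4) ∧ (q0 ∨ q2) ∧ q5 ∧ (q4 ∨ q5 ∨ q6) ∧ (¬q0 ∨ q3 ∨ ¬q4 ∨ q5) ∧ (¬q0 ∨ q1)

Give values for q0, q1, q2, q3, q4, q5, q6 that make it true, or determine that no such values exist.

q0 = False; q1 = True; q2 = True; q3 = True; q4 = False; q5 = True; q6 = False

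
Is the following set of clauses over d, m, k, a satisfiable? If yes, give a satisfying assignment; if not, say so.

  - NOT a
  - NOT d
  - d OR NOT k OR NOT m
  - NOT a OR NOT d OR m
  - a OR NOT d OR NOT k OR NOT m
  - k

Unit clause (NOT a) forces a = False.
Unit clause (NOT d) forces d = False.
Unit clause (k) forces k = True.
In (d OR NOT k OR NOT m) only NOT m is left, so m = False.
Check each clause:
  (NOT a): NOT a holds.
  (NOT d): NOT d holds.
  (d OR NOT k OR NOT m): NOT m holds.
  (NOT a OR NOT d OR m): NOT a holds.
  (a OR NOT d OR NOT k OR NOT m): NOT d holds.
  (k): k holds.
All clauses satisfied.

d = False; m = False; k = True; a = False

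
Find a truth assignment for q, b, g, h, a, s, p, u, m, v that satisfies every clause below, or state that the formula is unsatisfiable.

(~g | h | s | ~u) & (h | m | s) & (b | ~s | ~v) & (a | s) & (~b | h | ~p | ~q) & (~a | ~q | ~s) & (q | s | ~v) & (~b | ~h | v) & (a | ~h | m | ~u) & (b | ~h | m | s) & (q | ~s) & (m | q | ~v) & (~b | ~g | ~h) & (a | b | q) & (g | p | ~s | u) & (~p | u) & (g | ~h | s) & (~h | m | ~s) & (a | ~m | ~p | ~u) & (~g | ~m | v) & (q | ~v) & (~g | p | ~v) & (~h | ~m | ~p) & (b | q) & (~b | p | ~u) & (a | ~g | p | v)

Set q = True.
Set b = False.
Set g = False.
Set h = False.
Set a = True.
  then (~a | ~q | ~s) forces s = False.
  then (h | m | s) forces m = True.
Set p = False.
Set u = True.
Set v = False.
All clauses satisfied.

q=T, b=F, g=F, h=F, a=T, s=F, p=F, u=T, m=T, v=F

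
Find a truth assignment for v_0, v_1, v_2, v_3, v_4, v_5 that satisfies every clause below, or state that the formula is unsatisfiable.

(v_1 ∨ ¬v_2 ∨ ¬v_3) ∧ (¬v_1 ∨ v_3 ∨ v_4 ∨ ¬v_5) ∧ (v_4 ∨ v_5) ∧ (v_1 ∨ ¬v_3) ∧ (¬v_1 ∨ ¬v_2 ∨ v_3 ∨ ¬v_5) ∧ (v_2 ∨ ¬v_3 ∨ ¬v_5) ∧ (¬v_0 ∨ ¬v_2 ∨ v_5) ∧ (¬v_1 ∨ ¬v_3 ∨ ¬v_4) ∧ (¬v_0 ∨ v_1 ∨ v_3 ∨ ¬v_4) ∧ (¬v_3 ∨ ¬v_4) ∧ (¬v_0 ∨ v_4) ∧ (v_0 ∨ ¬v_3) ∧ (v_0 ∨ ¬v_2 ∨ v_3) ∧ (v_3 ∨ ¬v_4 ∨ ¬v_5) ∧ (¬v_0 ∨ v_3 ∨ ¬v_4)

Try v_0 = True:
  (¬v_0 ∨ v_4) forces v_4 = True.
  (¬v_3 ∨ ¬v_4) forces v_3 = False.
  clause (¬v_0 ∨ v_3 ∨ ¬v_4) is falsified — backtrack.
So v_0 = False.
  then (v_0 ∨ ¬v_3) forces v_3 = False.
  then (v_0 ∨ ¬v_2 ∨ v_3) forces v_2 = False.
Set v_1 = True.
Set v_4 = True.
  then (v_3 ∨ ¬v_4 ∨ ¬v_5) forces v_5 = False.
All clauses satisfied.

v_0 = False; v_1 = True; v_2 = False; v_3 = False; v_4 = True; v_5 = False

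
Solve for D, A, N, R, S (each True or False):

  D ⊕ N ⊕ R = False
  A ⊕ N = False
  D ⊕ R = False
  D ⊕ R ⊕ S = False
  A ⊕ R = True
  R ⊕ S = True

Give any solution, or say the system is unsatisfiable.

D=T, A=F, N=F, R=T, S=F

D ⊕ N ⊕ R = T ⊕ F ⊕ T = False ✓
A ⊕ N = F ⊕ F = False ✓
D ⊕ R = T ⊕ T = False ✓
D ⊕ R ⊕ S = T ⊕ T ⊕ F = False ✓
A ⊕ R = F ⊕ T = True ✓
R ⊕ S = T ⊕ F = True ✓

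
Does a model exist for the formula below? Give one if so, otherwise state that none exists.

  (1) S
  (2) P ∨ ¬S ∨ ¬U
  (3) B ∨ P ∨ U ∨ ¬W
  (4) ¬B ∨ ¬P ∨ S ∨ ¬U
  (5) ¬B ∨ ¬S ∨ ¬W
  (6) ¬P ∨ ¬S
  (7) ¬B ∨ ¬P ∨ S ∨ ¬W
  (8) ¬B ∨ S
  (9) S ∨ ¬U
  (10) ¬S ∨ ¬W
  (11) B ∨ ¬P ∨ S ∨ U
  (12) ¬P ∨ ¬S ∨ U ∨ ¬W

Unit clause (S) forces S = True.
In (¬P ∨ ¬S) only ¬P is left, so P = False.
In (¬S ∨ ¬W) only ¬W is left, so W = False.
In (P ∨ ¬S ∨ ¬U) only ¬U is left, so U = False.
Set B = False.
All clauses satisfied.

P: False, W: False, S: True, U: False, B: False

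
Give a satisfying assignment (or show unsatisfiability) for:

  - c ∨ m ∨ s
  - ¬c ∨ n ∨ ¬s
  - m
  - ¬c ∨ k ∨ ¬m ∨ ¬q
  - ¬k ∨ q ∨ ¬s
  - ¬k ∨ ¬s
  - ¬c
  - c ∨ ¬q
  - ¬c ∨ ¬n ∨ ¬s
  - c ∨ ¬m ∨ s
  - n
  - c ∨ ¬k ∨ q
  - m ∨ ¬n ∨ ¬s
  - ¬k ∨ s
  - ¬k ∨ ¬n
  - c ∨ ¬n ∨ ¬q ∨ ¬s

Unit clause (m) forces m = True.
Unit clause (¬c) forces c = False.
In (c ∨ ¬q) only ¬q is left, so q = False.
In (c ∨ ¬m ∨ s) only s is left, so s = True.
Unit clause (n) forces n = True.
In (c ∨ ¬k ∨ q) only ¬k is left, so k = False.
All clauses satisfied.

c: False, n: True, m: True, s: True, k: False, q: False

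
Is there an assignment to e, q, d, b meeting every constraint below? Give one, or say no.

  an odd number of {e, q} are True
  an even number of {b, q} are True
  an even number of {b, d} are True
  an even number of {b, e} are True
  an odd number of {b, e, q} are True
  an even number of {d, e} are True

The formula is unsatisfiable.

Adding constraints 1, 2, 4 mod 2: every variable appears an even number of times on the left, so the left side is 0.
But the right sides sum to 1 (mod 2). 0 ≠ 1 — the system is inconsistent.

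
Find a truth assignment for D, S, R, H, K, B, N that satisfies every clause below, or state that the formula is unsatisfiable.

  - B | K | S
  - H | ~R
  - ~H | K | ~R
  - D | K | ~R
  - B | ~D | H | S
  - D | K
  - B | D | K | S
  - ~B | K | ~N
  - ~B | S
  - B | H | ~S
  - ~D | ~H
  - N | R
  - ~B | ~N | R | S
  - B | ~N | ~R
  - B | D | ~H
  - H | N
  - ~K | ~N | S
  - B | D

Set D = False.
  then (D | K) forces K = True.
  then (B | D) forces B = True.
  then (~B | S) forces S = True.
Set R = False.
  then (N | R) forces N = True.
Set H = True.
All clauses satisfied.

D = False, S = True, R = False, H = True, K = True, B = True, N = True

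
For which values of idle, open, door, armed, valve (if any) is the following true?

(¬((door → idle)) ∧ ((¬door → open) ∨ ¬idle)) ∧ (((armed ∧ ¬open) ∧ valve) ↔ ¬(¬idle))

idle: False, open: True, door: True, armed: False, valve: True

  ¬((door → idle)) ∧ ((¬door → open) ∨ ¬idle) = True
    ¬((door → idle)) = True
      door → idle = False
    (¬door → open) ∨ ¬idle = True
      ¬door → open = True
        ¬door = False
      ¬idle = True
  ((armed ∧ ¬open) ∧ valve) ↔ ¬(¬idle) = True
    (armed ∧ ¬open) ∧ valve = False
      armed ∧ ¬open = False
        ¬open = False
    ¬(¬idle) = False
      ¬idle = True
Both conjuncts True, so the formula holds.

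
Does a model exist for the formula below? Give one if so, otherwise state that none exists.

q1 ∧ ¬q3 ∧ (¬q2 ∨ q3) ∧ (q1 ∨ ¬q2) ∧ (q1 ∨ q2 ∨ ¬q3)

Unit clause (q1) forces q1 = True.
Unit clause (¬q3) forces q3 = False.
In (¬q2 ∨ q3) only ¬q2 is left, so q2 = False.
Check each clause:
  (q1): q1 holds.
  (¬q3): ¬q3 holds.
  (¬q2 ∨ q3): ¬q2 holds.
  (q1 ∨ ¬q2): q1 holds.
  (q1 ∨ q2 ∨ ¬q3): q1 holds.
All clauses satisfied.

q1 = True; q2 = False; q3 = False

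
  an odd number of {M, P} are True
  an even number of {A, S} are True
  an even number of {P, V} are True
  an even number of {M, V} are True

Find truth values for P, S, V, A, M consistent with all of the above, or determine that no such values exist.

Adding constraints 1, 3, 4 mod 2: every variable appears an even number of times on the left, so the left side is 0.
But the right sides sum to 1 (mod 2). 0 ≠ 1 — the system is inconsistent.

UNSATISFIABLE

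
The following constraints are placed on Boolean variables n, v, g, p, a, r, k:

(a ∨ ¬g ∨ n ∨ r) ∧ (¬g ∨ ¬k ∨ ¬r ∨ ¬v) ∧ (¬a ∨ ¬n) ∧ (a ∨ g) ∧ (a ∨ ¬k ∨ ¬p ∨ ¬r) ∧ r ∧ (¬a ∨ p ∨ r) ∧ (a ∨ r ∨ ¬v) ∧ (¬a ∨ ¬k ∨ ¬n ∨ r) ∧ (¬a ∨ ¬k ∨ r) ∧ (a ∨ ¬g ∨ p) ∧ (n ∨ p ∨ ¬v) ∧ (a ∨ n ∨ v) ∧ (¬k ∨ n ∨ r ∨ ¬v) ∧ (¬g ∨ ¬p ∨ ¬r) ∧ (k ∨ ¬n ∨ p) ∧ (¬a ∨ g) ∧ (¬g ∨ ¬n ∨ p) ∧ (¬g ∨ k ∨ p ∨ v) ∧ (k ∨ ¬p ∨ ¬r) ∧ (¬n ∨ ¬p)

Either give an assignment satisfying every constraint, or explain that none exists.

n=F, v=F, g=T, p=F, a=T, r=T, k=T

Unit clause (r) forces r = True.
Set n = False.
Try v = True:
  (n ∨ p ∨ ¬v) forces p = True.
  (¬g ∨ ¬p ∨ ¬r) forces g = False.
  (a ∨ g) forces a = True.
  clause (¬a ∨ g) is falsified — backtrack.
So v = False.
  then (a ∨ n ∨ v) forces a = True.
  then (¬a ∨ g) forces g = True.
  then (¬g ∨ ¬p ∨ ¬r) forces p = False.
  then (¬g ∨ k ∨ p ∨ v) forces k = True.
All clauses satisfied.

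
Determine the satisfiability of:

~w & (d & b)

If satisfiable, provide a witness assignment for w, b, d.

w = False; b = True; d = True

  ~w = True
  d & b = True
Both conjuncts True, so the formula holds.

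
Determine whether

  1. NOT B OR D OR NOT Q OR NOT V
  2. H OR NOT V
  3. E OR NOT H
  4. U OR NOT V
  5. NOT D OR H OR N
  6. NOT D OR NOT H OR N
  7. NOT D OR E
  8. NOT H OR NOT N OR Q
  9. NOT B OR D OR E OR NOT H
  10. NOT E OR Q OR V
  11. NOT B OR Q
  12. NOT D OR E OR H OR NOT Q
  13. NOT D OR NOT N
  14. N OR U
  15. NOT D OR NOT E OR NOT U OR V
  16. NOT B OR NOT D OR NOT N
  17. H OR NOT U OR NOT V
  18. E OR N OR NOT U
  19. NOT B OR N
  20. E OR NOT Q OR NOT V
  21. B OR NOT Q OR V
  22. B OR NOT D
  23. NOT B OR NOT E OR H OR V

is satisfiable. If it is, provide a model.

D=F, B=T, E=F, Q=T, V=F, H=F, N=T, U=F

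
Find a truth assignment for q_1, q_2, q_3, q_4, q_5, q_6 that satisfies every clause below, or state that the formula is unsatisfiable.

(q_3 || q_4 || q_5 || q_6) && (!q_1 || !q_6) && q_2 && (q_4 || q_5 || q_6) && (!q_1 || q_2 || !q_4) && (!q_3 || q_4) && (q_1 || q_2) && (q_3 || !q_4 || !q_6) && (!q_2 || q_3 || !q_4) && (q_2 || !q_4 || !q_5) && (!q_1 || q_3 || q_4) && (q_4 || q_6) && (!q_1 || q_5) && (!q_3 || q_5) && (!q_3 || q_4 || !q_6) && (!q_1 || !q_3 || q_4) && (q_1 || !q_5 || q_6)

q_1=T, q_2=T, q_3=T, q_4=T, q_5=T, q_6=F

Unit clause (q_2) forces q_2 = True.
Set q_1 = True.
  then (!q_1 || !q_6) forces q_6 = False.
  then (q_4 || q_6) forces q_4 = True.
  then (!q_1 || q_5) forces q_5 = True.
  then (!q_2 || q_3 || !q_4) forces q_3 = True.
All clauses satisfied.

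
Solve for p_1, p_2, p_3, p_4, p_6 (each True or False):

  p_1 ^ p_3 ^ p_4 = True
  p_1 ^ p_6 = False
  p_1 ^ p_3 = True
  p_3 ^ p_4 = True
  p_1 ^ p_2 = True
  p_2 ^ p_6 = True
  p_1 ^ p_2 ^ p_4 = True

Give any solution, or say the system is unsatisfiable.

p_1 = False, p_2 = True, p_3 = True, p_4 = False, p_6 = False

p_1 ^ p_3 ^ p_4 = F ^ T ^ F = True ✓
p_1 ^ p_6 = F ^ F = False ✓
p_1 ^ p_3 = F ^ T = True ✓
p_3 ^ p_4 = T ^ F = True ✓
p_1 ^ p_2 = F ^ T = True ✓
p_2 ^ p_6 = T ^ F = True ✓
p_1 ^ p_2 ^ p_4 = F ^ T ^ F = True ✓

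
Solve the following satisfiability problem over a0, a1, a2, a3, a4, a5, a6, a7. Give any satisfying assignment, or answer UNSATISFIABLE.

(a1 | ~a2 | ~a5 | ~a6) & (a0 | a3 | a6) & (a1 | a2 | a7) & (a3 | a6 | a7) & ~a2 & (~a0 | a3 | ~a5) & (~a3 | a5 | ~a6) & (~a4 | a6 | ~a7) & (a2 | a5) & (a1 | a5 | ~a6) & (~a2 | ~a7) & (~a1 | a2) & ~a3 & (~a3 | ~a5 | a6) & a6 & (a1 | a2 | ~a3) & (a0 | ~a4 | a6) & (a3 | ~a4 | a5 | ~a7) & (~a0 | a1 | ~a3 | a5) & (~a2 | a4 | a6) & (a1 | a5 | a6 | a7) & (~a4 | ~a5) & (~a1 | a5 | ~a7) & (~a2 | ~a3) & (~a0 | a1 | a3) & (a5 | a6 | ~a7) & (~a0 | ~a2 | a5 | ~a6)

a0 = False; a1 = False; a2 = False; a3 = False; a4 = False; a5 = True; a6 = True; a7 = True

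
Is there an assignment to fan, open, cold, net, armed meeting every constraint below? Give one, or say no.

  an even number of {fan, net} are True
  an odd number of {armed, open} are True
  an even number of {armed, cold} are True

fan=F, open=T, cold=F, net=F, armed=F

{fan, net}: 0 true → even ✓
{armed, open}: 1 true → odd ✓
{armed, cold}: 0 true → even ✓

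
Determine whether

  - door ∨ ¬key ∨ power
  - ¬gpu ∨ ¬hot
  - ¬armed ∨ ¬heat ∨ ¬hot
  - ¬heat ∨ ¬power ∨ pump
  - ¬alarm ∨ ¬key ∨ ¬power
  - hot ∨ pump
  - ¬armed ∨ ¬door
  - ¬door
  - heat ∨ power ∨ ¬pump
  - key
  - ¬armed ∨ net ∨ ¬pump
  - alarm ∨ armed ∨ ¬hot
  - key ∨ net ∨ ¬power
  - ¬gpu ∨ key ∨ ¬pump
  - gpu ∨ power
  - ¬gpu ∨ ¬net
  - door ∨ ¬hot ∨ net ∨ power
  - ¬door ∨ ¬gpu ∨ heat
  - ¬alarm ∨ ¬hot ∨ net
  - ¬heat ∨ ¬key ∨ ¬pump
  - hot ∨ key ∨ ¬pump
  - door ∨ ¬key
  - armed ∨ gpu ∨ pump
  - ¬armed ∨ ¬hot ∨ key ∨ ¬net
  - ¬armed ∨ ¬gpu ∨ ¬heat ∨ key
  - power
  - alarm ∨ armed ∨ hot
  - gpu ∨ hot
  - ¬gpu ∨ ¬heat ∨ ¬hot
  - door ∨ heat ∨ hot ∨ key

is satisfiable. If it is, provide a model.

The formula is unsatisfiable.

Case key = True:
  (¬door) forces door = False.
  Clause (door ∨ ¬key) is falsified — contradiction.
Case key = False:
  Clause (key) is falsified — contradiction.
Both cases fail, so the formula is unsatisfiable.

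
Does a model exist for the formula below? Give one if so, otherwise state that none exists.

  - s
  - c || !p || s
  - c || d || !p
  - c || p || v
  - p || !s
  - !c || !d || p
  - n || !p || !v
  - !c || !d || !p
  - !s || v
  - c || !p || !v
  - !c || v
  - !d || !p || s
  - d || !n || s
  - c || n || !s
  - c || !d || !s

s = True; p = True; v = True; n = True; c = True; d = False

Unit clause (s) forces s = True.
In (p || !s) only p is left, so p = True.
In (!s || v) only v is left, so v = True.
In (c || !p || !v) only c is left, so c = True.
In (n || !p || !v) only n is left, so n = True.
In (!c || !d || !p) only !d is left, so d = False.
All clauses satisfied.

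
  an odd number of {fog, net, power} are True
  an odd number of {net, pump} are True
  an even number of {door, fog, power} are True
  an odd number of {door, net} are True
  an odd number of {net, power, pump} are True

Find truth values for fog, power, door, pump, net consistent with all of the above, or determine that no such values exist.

fog=F, power=F, door=F, pump=F, net=T

{fog, net, power}: 1 true → odd ✓
{net, pump}: 1 true → odd ✓
{door, fog, power}: 0 true → even ✓
{door, net}: 1 true → odd ✓
{net, power, pump}: 1 true → odd ✓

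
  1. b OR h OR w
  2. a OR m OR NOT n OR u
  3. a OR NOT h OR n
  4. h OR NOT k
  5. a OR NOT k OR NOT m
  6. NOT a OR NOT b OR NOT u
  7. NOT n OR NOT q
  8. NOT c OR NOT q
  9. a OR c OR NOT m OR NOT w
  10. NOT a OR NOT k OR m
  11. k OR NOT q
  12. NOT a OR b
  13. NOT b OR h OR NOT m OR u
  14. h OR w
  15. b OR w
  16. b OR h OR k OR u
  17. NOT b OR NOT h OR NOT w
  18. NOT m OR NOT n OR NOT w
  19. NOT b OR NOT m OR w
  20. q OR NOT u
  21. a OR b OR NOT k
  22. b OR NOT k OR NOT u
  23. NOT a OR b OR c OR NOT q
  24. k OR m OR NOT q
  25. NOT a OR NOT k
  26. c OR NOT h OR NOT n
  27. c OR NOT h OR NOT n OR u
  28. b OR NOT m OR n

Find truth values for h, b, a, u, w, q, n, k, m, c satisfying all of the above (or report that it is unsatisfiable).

h = False; b = True; a = True; u = False; w = True; q = False; n = True; k = False; m = False; c = False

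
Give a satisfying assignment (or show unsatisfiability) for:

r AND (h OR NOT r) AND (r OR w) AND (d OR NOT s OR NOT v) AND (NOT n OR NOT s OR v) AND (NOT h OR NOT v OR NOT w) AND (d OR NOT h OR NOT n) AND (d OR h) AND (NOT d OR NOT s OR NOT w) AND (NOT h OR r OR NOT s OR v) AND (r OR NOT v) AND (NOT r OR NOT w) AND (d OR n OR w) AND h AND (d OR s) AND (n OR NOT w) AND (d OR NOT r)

n: False, h: True, w: False, v: False, s: True, d: True, r: True

Unit clause (r) forces r = True.
In (h OR NOT r) only h is left, so h = True.
In (NOT r OR NOT w) only NOT w is left, so w = False.
In (d OR NOT r) only d is left, so d = True.
Set n = False.
Set v = False.
Set s = True.
All clauses satisfied.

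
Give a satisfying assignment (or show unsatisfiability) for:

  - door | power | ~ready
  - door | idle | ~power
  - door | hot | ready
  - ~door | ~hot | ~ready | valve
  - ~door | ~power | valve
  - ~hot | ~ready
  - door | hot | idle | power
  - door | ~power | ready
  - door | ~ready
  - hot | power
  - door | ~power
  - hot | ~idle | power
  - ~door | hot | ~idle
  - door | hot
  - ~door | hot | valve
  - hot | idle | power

Set ready = True.
  then (~hot | ~ready) forces hot = False.
  then (door | ~ready) forces door = True.
  then (hot | power) forces power = True.
  then (~door | hot | ~idle) forces idle = False.
  then (~door | hot | valve) forces valve = True.
All clauses satisfied.

ready = True, door = True, hot = False, valve = True, power = True, idle = False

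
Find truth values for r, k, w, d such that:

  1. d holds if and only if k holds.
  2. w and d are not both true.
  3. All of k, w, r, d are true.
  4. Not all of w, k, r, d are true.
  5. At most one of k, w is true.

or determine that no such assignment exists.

Case w = True:
  (2) with w=T forces d = False.
  Constraint (3) is violated (d=F) — contradiction.
Case w = False:
  Constraint (3) is violated (w=F) — contradiction.
Both cases fail — unsatisfiable.

Unsatisfiable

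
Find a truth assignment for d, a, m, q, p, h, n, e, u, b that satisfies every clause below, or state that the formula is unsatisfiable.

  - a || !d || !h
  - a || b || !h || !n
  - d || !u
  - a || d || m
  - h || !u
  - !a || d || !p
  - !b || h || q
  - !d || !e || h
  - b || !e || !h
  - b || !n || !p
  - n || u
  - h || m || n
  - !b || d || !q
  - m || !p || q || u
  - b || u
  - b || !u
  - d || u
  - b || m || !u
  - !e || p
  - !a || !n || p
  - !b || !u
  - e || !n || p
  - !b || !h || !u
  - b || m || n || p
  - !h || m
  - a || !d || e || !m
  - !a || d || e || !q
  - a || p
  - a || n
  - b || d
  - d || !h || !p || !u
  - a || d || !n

d = True; a = True; m = True; q = True; p = True; h = False; n = True; e = False; u = False; b = True

Try d = False:
  (d || !u) forces u = False.
  clause (d || u) is falsified — backtrack.
So d = True.
Set a = True.
Set m = True.
Set q = True.
Set p = True.
Set h = False.
  then (h || !u) forces u = False.
  then (!d || !e || h) forces e = False.
  then (n || u) forces n = True.
  then (b || u) forces b = True.
All clauses satisfied.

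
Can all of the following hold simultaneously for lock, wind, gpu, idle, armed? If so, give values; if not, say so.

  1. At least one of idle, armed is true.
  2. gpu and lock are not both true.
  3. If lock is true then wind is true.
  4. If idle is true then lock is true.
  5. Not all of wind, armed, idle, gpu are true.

lock=F; wind=F; gpu=F; idle=F; armed=T

  (1) {idle, armed}: 1 true — at least one ✓
  (2) gpu=F, lock=F — not both ✓
  (3) lock=F ⇒ wind: vacuous ✓
  (4) idle=F ⇒ lock: vacuous ✓
  (5) {wind, armed, idle, gpu}: 1/4 true — not all ✓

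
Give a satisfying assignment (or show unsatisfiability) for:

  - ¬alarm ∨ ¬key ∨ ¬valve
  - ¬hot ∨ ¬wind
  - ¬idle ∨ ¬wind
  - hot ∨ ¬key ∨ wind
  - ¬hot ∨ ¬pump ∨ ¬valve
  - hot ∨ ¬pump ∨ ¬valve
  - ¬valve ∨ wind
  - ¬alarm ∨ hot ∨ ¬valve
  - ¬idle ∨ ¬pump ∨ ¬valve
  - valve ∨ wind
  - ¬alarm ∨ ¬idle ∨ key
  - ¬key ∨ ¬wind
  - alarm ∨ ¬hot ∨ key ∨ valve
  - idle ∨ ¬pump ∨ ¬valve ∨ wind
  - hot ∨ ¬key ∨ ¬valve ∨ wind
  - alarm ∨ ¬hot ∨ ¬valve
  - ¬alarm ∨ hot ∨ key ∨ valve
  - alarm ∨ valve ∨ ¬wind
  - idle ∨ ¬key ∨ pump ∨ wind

wind=T; alarm=F; hot=F; idle=F; valve=T; key=F; pump=F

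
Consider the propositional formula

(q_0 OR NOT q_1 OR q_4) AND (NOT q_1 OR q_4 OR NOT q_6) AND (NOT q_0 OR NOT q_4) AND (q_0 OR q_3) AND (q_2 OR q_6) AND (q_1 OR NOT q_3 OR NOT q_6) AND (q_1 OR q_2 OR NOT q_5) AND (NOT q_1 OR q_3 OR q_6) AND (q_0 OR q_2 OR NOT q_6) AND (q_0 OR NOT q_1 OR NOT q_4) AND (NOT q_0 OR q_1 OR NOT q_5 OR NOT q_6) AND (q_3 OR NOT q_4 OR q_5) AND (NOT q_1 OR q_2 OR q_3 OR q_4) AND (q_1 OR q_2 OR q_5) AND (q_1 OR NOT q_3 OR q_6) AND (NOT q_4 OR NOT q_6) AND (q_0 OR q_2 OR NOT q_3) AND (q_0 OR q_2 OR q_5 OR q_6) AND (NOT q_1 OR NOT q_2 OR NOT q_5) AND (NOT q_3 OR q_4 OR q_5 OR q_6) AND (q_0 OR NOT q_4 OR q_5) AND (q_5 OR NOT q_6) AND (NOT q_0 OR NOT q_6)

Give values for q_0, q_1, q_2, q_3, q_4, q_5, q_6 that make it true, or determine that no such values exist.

q_0 = True, q_1 = False, q_2 = True, q_3 = False, q_4 = False, q_5 = True, q_6 = False

Set q_0 = True.
  then (NOT q_0 OR NOT q_4) forces q_4 = False.
  then (NOT q_0 OR NOT q_6) forces q_6 = False.
  then (q_2 OR q_6) forces q_2 = True.
Try q_1 = True:
  (NOT q_1 OR q_3 OR q_6) forces q_3 = True.
  (NOT q_1 OR NOT q_2 OR NOT q_5) forces q_5 = False.
  clause (NOT q_3 OR q_4 OR q_5 OR q_6) is falsified — backtrack.
So q_1 = False.
  then (q_1 OR NOT q_3 OR q_6) forces q_3 = False.
Set q_5 = True.
All clauses satisfied.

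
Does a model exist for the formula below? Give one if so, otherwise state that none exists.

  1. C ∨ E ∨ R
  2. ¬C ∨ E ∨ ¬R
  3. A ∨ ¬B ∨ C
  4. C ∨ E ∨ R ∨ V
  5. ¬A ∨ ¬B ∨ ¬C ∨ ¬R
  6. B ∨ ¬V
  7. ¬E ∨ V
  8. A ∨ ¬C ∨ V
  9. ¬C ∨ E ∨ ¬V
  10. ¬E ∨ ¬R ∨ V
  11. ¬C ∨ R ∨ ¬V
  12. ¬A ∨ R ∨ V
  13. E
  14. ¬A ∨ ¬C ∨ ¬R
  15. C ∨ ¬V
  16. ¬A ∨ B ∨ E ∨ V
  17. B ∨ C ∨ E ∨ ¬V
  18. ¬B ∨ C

V=T; E=T; C=T; B=T; R=T; A=F

Unit clause (E) forces E = True.
In (¬E ∨ V) only V is left, so V = True.
In (C ∨ ¬V) only C is left, so C = True.
In (B ∨ ¬V) only B is left, so B = True.
In (¬C ∨ R ∨ ¬V) only R is left, so R = True.
In (¬A ∨ ¬C ∨ ¬R) only ¬A is left, so A = False.
All clauses satisfied.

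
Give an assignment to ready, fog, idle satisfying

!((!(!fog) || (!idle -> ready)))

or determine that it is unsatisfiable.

ready=F, fog=F, idle=F

  !((!(!fog) || (!idle -> ready))) = True
    !(!fog) || (!idle -> ready) = False
      !(!fog) = False
        !fog = True
      !idle -> ready = False
        !idle = True
The formula evaluates to True.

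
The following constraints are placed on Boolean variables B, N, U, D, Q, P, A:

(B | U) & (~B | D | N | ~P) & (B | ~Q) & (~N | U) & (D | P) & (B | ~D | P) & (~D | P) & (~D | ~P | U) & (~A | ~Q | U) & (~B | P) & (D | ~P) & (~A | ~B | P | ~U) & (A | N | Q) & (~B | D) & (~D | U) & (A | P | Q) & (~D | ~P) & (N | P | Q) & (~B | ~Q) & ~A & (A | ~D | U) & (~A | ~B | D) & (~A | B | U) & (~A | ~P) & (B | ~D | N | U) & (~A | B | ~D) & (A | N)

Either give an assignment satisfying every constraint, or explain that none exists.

Case D = True:
  (~D | P) forces P = True.
  Clause (~D | ~P) is falsified — contradiction.
Case D = False:
  (D | P) forces P = True.
  Clause (D | ~P) is falsified — contradiction.
Both cases fail, so the formula is unsatisfiable.

No satisfying assignment exists.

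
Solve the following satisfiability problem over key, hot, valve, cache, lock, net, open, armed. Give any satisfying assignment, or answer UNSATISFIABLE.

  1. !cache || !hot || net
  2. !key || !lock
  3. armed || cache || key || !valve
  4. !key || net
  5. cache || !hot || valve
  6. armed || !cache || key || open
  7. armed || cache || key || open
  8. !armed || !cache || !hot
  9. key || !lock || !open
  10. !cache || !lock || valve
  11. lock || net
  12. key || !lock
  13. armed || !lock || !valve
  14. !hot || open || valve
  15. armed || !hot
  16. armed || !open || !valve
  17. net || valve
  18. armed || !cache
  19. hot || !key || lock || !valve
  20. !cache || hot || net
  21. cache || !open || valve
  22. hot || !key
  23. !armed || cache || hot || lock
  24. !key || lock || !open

Set key = False.
  then (key || !lock) forces lock = False.
  then (lock || net) forces net = True.
Set hot = False.
Set valve = True.
Set cache = True.
  then (armed || !cache) forces armed = True.
Set open = False.
All clauses satisfied.

key: False; hot: False; valve: True; cache: True; lock: False; net: True; open: False; armed: True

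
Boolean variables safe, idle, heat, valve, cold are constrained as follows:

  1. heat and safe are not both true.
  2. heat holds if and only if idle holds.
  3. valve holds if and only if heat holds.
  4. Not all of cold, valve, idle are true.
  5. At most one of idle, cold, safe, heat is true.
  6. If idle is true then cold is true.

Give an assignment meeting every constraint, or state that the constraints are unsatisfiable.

safe = False; idle = False; heat = False; valve = False; cold = True

  (1) heat=F, safe=F — not both ✓
  (2) heat=F, idle=F — same ✓
  (3) valve=F, heat=F — same ✓
  (4) {cold, valve, idle}: 1/3 true — not all ✓
  (5) {idle, cold, safe, heat}: 1 true — at most one ✓
  (6) idle=F ⇒ cold: vacuous ✓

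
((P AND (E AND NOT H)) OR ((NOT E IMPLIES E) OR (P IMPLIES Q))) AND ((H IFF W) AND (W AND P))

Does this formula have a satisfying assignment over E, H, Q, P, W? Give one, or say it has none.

E=T; H=T; Q=F; P=T; W=T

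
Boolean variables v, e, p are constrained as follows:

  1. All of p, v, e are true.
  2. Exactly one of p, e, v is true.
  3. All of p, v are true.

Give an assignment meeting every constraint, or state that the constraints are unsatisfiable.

The formula is unsatisfiable.

Case v = True:
  (1) forces p = True.
  Constraint (2) is violated (p=T, v=T) — contradiction.
Case v = False:
  Constraint (1) is violated (v=F) — contradiction.
Both cases fail — unsatisfiable.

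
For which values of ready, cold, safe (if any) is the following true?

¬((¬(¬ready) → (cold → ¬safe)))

ready = True, cold = True, safe = True

  ¬((¬(¬ready) → (cold → ¬safe))) = True
    ¬(¬ready) → (cold → ¬safe) = False
      ¬(¬ready) = True
        ¬ready = False
      cold → ¬safe = False
        ¬safe = False
The formula evaluates to True.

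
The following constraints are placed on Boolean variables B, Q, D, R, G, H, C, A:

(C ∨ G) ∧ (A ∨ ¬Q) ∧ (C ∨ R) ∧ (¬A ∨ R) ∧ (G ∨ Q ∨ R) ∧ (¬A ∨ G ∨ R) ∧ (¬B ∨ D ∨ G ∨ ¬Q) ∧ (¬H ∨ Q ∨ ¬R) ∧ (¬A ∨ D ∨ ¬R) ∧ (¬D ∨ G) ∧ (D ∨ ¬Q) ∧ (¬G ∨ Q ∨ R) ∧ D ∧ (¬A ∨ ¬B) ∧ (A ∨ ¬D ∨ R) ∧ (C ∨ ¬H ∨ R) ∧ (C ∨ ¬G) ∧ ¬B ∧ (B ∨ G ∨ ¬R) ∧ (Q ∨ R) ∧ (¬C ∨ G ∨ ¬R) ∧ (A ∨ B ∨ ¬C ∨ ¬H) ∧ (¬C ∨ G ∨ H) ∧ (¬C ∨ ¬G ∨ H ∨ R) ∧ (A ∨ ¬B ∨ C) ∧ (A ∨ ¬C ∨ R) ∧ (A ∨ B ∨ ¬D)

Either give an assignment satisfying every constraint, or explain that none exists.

B = False, Q = True, D = True, R = True, G = True, H = False, C = True, A = True

Unit clause (D) forces D = True.
Unit clause (¬B) forces B = False.
In (A ∨ B ∨ ¬D) only A is left, so A = True.
In (¬A ∨ R) only R is left, so R = True.
In (¬D ∨ G) only G is left, so G = True.
In (C ∨ ¬G) only C is left, so C = True.
Set Q = True.
Set H = False.
All clauses satisfied.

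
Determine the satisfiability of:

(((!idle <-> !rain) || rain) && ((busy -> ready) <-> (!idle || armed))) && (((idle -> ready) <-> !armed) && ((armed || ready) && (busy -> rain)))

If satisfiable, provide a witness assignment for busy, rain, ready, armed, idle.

busy: False, rain: True, ready: False, armed: True, idle: True

  ((!idle <-> !rain) || rain) && ((busy -> ready) <-> (!idle || armed)) = True
    (!idle <-> !rain) || rain = True
      !idle <-> !rain = True
        !idle = False
        !rain = False
    (busy -> ready) <-> (!idle || armed) = True
      busy -> ready = True
      !idle || armed = True
        !idle = False
  ((idle -> ready) <-> !armed) && ((armed || ready) && (busy -> rain)) = True
    (idle -> ready) <-> !armed = True
      idle -> ready = False
      !armed = False
    (armed || ready) && (busy -> rain) = True
      armed || ready = True
      busy -> rain = True
Both conjuncts True, so the formula holds.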